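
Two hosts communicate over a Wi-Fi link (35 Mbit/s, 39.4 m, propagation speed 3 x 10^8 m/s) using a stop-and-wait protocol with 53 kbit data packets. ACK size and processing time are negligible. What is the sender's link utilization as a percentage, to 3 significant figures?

100 %

t_tx = L/R = 53000/35000000 = 0.00151429 s.
t_prop = 39.4/300000000 = 1.31333e-07 s; RTT = 2.62667e-07 s.
Cycle = t_tx + RTT = 0.00151455 s.
Utilization = t_tx / cycle = 0.00151429/0.00151455 = 100 %.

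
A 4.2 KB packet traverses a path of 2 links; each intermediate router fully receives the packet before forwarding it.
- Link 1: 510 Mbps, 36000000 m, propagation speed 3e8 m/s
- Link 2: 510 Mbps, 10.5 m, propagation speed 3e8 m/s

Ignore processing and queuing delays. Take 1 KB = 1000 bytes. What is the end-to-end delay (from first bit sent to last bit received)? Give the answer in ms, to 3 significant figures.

120 ms

L = 33600 bits.
Transmission delay per hop = L/R = 33600/510000000 = 0.0658824 ms; 2 hops → 0.131765 ms.
Propagation delays (d/s per hop): 120, 3.5e-05 ms; sum = 120 ms.
End-to-end = 120 ms.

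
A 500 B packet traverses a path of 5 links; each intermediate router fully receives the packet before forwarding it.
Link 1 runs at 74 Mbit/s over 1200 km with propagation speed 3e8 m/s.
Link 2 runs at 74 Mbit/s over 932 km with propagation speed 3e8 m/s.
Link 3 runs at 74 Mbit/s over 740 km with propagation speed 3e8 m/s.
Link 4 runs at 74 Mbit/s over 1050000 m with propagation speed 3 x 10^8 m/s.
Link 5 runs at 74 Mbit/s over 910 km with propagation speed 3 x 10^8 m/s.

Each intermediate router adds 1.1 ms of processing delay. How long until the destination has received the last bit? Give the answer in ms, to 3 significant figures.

20.8 ms

L = 500 × 8 = 4000 bits.
Transmission delay per hop = L/R = 4000/74000000 = 0.0540541 ms; 5 hops → 0.27027 ms.
Propagation delays (d/s per hop): 4, 3.10667, 2.46667, 3.5, 3.03333 ms; sum = 16.1067 ms.
Processing at 4 router(s): 4 × 1.1 ms = 4.4 ms.
End-to-end = 20.8 ms.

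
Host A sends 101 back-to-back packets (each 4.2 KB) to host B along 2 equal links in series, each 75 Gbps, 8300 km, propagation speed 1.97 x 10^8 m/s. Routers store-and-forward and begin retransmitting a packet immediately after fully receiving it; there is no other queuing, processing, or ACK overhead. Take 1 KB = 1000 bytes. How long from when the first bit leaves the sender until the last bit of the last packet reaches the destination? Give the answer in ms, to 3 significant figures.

Per-hop transmission t_tx = L/R = 33600/75000000000 = 0.000448 ms.
Per-hop propagation t_prop = 8300000/197000000 = 42.132 ms.
Pipeline fill: first packet needs 2·t_tx to clear all hops; remaining 100 packets each add one t_tx.
Total = (2+101-1)·t_tx + 2·t_prop = 102·0.000448 + 2·42.132 = 84.3 ms.

84.3 ms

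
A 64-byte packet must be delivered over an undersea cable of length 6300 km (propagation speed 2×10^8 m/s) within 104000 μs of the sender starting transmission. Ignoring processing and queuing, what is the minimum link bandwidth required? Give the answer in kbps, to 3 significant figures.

L = 512 bits.
Propagation delay = 6300000 / 200000000 = 31500 μs.
Transmission budget = 104000 − 31500 = 72500 μs.
R ≥ L / t_tx = 512 bits / 0.0725 s = 7.06 kbps.

7.06 kbps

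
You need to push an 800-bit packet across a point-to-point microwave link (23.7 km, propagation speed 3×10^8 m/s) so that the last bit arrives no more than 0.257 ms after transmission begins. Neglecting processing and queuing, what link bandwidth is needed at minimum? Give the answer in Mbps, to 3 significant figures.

4.49 Mbps

Propagation delay = 23700 / 300000000 = 0.079 ms.
Transmission budget = 0.257 − 0.079 = 0.178 ms.
R ≥ L / t_tx = 800 bits / 0.000178 s = 4.49 Mbps.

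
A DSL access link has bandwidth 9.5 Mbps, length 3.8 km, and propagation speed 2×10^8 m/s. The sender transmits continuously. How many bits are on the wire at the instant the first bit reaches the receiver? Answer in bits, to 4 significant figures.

Propagation delay = 3800 / 200000000 = 1.9e-05 s.
BDP = R × t_prop = 9500000 × 1.9e-05 = 180.5 bits.

180.5 bits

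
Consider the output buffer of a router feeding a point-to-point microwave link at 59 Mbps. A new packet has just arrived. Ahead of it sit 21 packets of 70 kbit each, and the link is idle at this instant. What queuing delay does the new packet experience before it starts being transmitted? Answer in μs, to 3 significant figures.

Each queued packet: L/R = 70000/59000000 = 1186.44 μs.
21 queued → 24915.3 μs.
Queuing delay = 24900 μs.

24900 μs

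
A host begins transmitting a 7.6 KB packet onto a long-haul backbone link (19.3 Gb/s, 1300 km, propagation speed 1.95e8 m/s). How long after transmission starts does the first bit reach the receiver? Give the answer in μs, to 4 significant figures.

First bit experiences only propagation delay: d/s = 1300000/195000000 = 6667 μs.

6667 μs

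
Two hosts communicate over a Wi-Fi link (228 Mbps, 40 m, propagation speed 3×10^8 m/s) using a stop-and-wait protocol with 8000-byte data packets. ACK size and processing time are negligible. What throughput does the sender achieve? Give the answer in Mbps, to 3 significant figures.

t_tx = L/R = 64000/228000000 = 0.000280702 s.
t_prop = 40/300000000 = 1.33333e-07 s; RTT = 2.66667e-07 s.
Cycle = t_tx + RTT = 0.000280968 s.
Throughput = L / cycle = 64000 / 0.000280968 = 228 Mbps.

228 Mbps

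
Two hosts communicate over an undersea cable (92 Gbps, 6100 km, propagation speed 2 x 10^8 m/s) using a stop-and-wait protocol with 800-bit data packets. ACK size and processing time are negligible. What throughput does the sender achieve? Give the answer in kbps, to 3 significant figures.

t_tx = L/R = 800/92000000000 = 8.69565e-09 s.
t_prop = 6100000/200000000 = 0.0305 s; RTT = 0.061 s.
Cycle = t_tx + RTT = 0.061 s.
Throughput = L / cycle = 800 / 0.061 = 13.1 kbps.

13.1 kbps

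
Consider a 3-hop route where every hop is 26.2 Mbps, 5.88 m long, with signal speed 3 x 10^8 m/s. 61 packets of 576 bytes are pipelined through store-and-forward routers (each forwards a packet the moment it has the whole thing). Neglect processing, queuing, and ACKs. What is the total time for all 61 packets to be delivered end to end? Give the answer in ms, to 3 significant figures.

Per-hop transmission t_tx = L/R = 4608/26200000 = 0.175878 ms.
Per-hop propagation t_prop = 5.88/300000000 = 1.96e-05 ms.
Pipeline fill: first packet needs 3·t_tx to clear all hops; remaining 60 packets each add one t_tx.
Total = (3+61-1)·t_tx + 3·t_prop = 63·0.175878 + 3·1.96e-05 = 11.1 ms.

11.1 ms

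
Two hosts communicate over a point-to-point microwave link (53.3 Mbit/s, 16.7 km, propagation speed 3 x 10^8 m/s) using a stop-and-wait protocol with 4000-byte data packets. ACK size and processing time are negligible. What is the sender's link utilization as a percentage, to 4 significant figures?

84.36 %

t_tx = L/R = 32000/53300000 = 0.000600375 s.
t_prop = 16700/300000000 = 5.56667e-05 s; RTT = 0.000111333 s.
Cycle = t_tx + RTT = 0.000711709 s.
Utilization = t_tx / cycle = 0.000600375/0.000711709 = 84.36 %.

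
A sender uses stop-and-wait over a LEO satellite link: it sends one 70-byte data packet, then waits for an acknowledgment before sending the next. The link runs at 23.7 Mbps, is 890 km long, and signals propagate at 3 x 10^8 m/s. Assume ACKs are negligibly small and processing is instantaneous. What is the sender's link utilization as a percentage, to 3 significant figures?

t_tx = L/R = 560/23700000 = 2.36287e-05 s.
t_prop = 890000/300000000 = 0.00296667 s; RTT = 0.00593333 s.
Cycle = t_tx + RTT = 0.00595696 s.
Utilization = t_tx / cycle = 2.36287e-05/0.00595696 = 0.397 %.

0.397 %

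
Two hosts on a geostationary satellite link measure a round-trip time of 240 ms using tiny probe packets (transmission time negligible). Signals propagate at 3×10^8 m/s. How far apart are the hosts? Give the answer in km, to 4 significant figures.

36000 km

One-way propagation = RTT/2 = 120 ms.
d = s × t = 300000000 × 0.12 = 36000 km.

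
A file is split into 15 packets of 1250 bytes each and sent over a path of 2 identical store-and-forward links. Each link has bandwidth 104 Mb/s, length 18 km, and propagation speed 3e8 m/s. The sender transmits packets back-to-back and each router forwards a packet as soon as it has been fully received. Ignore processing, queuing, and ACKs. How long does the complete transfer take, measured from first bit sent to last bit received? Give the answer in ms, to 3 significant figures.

Per-hop transmission t_tx = L/R = 10000/104000000 = 0.0961538 ms.
Per-hop propagation t_prop = 18000/300000000 = 0.06 ms.
Pipeline fill: first packet needs 2·t_tx to clear all hops; remaining 14 packets each add one t_tx.
Total = (2+15-1)·t_tx + 2·t_prop = 16·0.0961538 + 2·0.06 = 1.66 ms.

1.66 ms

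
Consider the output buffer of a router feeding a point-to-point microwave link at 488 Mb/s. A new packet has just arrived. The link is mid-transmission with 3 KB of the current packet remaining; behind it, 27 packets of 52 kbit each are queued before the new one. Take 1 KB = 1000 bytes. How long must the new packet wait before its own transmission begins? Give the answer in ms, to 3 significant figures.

2.93 ms

Each queued packet: L/R = 52000/488000000 = 0.106557 ms.
27 queued → 2.87705 ms.
Plus remaining 24000 bits of current packet: 0.0491803 ms.
Queuing delay = 2.93 ms.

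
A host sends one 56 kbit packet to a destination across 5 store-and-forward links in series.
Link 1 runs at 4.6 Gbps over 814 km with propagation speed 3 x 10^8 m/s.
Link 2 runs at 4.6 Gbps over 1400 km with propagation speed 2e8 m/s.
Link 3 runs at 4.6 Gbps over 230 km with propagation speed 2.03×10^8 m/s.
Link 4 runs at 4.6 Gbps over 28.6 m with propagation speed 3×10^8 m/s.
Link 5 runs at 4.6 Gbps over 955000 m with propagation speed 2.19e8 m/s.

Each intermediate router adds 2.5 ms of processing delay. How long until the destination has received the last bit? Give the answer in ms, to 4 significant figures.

25.27 ms

L = 56000 bits.
Transmission delay per hop = L/R = 56000/4600000000 = 0.0121739 ms; 5 hops → 0.0608696 ms.
Propagation delays (d/s per hop): 2.71333, 7, 1.133, 9.53333e-05, 4.36073 ms; sum = 15.2072 ms.
Processing at 4 router(s): 4 × 2.5 ms = 10 ms.
End-to-end = 25.27 ms.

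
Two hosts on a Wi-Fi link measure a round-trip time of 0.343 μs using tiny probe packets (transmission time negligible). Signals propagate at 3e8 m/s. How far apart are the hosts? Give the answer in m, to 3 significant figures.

51.5 m

One-way propagation = RTT/2 = 0.1715 μs.
d = s × t = 300000000 × 1.715e-07 = 51.5 m.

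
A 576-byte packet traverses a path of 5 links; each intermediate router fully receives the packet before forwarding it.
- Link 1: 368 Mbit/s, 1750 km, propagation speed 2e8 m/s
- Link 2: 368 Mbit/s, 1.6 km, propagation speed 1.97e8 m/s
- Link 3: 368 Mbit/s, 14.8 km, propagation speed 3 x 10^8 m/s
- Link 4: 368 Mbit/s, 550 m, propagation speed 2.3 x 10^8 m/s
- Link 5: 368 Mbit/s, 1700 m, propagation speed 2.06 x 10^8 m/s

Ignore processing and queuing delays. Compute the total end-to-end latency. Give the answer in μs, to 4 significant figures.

8881 μs

L = 576 × 8 = 4608 bits.
Transmission delay per hop = L/R = 4608/368000000 = 12.5217 μs; 5 hops → 62.6087 μs.
Propagation delays (d/s per hop): 8750, 8.12183, 49.3333, 2.3913, 8.25243 μs; sum = 8818.1 μs.
End-to-end = 8881 μs.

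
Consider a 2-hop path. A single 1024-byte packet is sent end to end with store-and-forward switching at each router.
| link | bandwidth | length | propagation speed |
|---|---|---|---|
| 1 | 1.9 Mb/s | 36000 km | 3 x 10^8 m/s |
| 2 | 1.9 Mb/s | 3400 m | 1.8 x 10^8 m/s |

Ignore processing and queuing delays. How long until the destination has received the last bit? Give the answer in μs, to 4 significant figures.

128600 μs

L = 1024 × 8 = 8192 bits.
Transmission delay per hop = L/R = 8192/1900000 = 4311.58 μs; 2 hops → 8623.16 μs.
Propagation delays (d/s per hop): 120000, 18.8889 μs; sum = 120019 μs.
End-to-end = 128600 μs.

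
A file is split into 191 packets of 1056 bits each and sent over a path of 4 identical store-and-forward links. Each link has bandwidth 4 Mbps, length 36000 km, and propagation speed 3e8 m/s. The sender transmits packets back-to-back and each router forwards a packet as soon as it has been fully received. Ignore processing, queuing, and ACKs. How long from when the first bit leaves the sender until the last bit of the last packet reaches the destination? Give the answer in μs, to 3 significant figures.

Per-hop transmission t_tx = L/R = 1056/4000000 = 264 μs.
Per-hop propagation t_prop = 36000000/300000000 = 120000 μs.
Pipeline fill: first packet needs 4·t_tx to clear all hops; remaining 190 packets each add one t_tx.
Total = (4+191-1)·t_tx + 4·t_prop = 194·264 + 4·120000 = 531000 μs.

531000 μs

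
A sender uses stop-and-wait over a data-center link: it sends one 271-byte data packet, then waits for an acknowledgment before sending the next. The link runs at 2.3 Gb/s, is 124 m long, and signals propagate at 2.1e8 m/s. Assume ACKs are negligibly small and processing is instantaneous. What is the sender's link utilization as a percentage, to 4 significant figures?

44.39 %

t_tx = L/R = 2168/2300000000 = 9.42609e-07 s.
t_prop = 124/210000000 = 5.90476e-07 s; RTT = 1.18095e-06 s.
Cycle = t_tx + RTT = 2.12356e-06 s.
Utilization = t_tx / cycle = 9.42609e-07/2.12356e-06 = 44.39 %.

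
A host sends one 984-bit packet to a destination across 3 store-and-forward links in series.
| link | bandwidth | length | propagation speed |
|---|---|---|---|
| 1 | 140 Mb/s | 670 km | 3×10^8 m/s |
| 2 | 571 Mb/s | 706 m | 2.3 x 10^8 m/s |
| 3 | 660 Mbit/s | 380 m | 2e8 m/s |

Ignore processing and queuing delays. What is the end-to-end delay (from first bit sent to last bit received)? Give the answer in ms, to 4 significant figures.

2.249 ms

Transmission delays (L/R per hop): 0.00702857, 0.00172329, 0.00149091 ms; sum = 0.0102428 ms.
Propagation delays (d/s per hop): 2.23333, 0.00306957, 0.0019 ms; sum = 2.2383 ms.
End-to-end = 2.249 ms.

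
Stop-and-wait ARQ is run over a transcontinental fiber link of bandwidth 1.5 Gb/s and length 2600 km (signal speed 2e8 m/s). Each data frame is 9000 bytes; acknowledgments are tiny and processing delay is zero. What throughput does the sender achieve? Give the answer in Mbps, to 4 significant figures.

t_tx = L/R = 72000/1500000000 = 4.8e-05 s.
t_prop = 2600000/200000000 = 0.013 s; RTT = 0.026 s.
Cycle = t_tx + RTT = 0.026048 s.
Throughput = L / cycle = 72000 / 0.026048 = 2.764 Mbps.

2.764 Mbps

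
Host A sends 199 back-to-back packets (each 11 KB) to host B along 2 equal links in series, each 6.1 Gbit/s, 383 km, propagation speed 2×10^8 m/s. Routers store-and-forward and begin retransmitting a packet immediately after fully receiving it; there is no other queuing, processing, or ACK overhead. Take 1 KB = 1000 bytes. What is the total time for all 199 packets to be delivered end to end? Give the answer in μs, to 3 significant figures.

Per-hop transmission t_tx = L/R = 88000/6100000000 = 14.4262 μs.
Per-hop propagation t_prop = 383000/200000000 = 1915 μs.
Pipeline fill: first packet needs 2·t_tx to clear all hops; remaining 198 packets each add one t_tx.
Total = (2+199-1)·t_tx + 2·t_prop = 200·14.4262 + 2·1915 = 6720 μs.

6720 μs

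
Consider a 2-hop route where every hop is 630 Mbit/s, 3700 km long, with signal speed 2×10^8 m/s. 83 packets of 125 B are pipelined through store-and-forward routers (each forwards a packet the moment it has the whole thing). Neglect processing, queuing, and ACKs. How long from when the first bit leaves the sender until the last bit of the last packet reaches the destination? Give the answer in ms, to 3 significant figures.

37.1 ms

Per-hop transmission t_tx = L/R = 1000/630000000 = 0.0015873 ms.
Per-hop propagation t_prop = 3700000/200000000 = 18.5 ms.
Pipeline fill: first packet needs 2·t_tx to clear all hops; remaining 82 packets each add one t_tx.
Total = (2+83-1)·t_tx + 2·t_prop = 84·0.0015873 + 2·18.5 = 37.1 ms.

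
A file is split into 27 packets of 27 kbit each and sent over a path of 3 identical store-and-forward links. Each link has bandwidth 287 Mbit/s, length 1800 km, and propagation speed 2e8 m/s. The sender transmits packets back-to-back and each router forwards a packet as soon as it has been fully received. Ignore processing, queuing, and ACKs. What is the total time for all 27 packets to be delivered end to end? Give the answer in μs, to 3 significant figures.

29700 μs

Per-hop transmission t_tx = L/R = 27000/287000000 = 94.0767 μs.
Per-hop propagation t_prop = 1800000/200000000 = 9000 μs.
Pipeline fill: first packet needs 3·t_tx to clear all hops; remaining 26 packets each add one t_tx.
Total = (3+27-1)·t_tx + 3·t_prop = 29·94.0767 + 3·9000 = 29700 μs.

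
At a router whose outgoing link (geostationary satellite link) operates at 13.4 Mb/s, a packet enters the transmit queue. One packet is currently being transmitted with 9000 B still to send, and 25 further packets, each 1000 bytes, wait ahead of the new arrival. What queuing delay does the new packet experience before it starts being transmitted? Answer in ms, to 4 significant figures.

20.30 ms

Each queued packet: L/R = 8000/13400000 = 0.597015 ms.
25 queued → 14.9254 ms.
Plus remaining 72000 bits of current packet: 5.37313 ms.
Queuing delay = 20.30 ms.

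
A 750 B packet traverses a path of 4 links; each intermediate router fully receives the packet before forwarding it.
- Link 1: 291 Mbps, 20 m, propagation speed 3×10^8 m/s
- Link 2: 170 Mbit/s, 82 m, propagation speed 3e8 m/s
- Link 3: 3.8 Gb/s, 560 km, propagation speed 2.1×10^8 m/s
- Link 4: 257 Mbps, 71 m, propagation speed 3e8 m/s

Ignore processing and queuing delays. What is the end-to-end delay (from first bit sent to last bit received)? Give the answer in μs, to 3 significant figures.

L = 750 × 8 = 6000 bits.
Transmission delays (L/R per hop): 20.6186, 35.2941, 1.57895, 23.3463 μs; sum = 80.8379 μs.
Propagation delays (d/s per hop): 0.0666667, 0.273333, 2666.67, 0.236667 μs; sum = 2667.24 μs.
End-to-end = 2750 μs.

2750 μs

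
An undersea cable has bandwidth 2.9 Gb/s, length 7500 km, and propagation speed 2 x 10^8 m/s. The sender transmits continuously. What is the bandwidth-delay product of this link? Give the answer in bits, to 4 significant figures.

Propagation delay = 7500000 / 200000000 = 0.0375 s.
BDP = R × t_prop = 2900000000 × 0.0375 = 108750000 bits.

108800000 bits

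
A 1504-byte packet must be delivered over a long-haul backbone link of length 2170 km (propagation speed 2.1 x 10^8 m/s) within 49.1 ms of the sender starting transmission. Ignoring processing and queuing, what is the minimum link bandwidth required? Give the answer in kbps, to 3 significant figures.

L = 12032 bits.
Propagation delay = 2170000 / 210000000 = 10.3333 ms.
Transmission budget = 49.1 − 10.3333 = 38.7667 ms.
R ≥ L / t_tx = 12032 bits / 0.0387667 s = 310 kbps.

310 kbps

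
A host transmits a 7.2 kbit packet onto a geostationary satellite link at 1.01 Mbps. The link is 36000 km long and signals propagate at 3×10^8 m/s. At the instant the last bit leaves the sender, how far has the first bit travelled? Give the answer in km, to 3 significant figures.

t_tx = L/R = 7200/1010000 = 0.00712871 s.
Distance = s × t_tx = 300000000 × 0.00712871 = 2140 km.

2140 km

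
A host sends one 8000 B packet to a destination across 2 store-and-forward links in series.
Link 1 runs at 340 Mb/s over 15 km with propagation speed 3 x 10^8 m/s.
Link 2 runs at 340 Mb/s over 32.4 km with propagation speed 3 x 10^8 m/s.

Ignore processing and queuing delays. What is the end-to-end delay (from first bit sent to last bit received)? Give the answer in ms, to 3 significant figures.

L = 8000 × 8 = 64000 bits.
Transmission delay per hop = L/R = 64000/340000000 = 0.188235 ms; 2 hops → 0.376471 ms.
Propagation delays (d/s per hop): 0.05, 0.108 ms; sum = 0.158 ms.
End-to-end = 0.534 ms.

0.534 ms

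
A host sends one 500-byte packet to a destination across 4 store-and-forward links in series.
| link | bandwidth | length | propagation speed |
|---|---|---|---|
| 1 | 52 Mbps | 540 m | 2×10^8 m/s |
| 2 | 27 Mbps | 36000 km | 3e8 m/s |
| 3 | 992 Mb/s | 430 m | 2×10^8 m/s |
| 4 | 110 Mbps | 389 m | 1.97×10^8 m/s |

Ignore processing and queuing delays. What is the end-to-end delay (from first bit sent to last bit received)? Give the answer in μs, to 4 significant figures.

L = 500 × 8 = 4000 bits.
Transmission delays (L/R per hop): 76.9231, 148.148, 4.03226, 36.3636 μs; sum = 265.467 μs.
Propagation delays (d/s per hop): 2.7, 120000, 2.15, 1.97462 μs; sum = 120007 μs.
End-to-end = 120300 μs.

120300 μs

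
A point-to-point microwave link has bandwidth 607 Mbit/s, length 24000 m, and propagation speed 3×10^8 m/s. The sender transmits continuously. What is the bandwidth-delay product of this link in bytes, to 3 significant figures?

Propagation delay = 24000 / 300000000 = 8e-05 s.
BDP = R × t_prop = 607000000 × 8e-05 = 48560 bits.
In bytes: 48560/8 = 6070 bytes.

6070 bytes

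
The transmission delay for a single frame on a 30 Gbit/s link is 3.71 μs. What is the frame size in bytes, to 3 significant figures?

L = R × t_tx = 30000000000 b/s × 3.71e-06 s = 111300 bits.
In bytes: 111300 / 8 = 13900 bytes.

13900 bytes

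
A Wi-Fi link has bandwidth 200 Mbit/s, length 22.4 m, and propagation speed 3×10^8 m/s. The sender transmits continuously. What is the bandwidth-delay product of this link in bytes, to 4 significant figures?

1.867 bytes

Propagation delay = 22.4 / 300000000 = 7.46667e-08 s.
BDP = R × t_prop = 200000000 × 7.46667e-08 = 14.9333 bits.
In bytes: 14.9333/8 = 1.867 bytes.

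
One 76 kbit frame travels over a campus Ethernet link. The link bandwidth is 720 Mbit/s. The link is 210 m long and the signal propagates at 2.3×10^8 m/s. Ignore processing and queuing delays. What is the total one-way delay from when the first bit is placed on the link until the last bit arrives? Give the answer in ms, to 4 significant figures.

L = 76000 bits.
Transmission delay = L/R = 76000 / 720000000 = 0.105556 ms.
Propagation delay = d/s = 210 m / 2.3e+08 m/s = 0.000913043 ms.
Total = 0.1065 ms.

0.1065 ms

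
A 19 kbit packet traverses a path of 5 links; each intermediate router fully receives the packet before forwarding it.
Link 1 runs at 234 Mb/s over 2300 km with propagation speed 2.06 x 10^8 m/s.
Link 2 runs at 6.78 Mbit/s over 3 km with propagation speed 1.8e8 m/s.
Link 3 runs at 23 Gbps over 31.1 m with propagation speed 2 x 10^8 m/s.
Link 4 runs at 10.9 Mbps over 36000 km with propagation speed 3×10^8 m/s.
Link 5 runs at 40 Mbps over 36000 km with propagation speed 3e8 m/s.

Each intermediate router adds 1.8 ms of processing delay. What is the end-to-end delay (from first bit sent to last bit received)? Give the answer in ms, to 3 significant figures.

L = 19000 bits.
Transmission delays (L/R per hop): 0.0811966, 2.80236, 0.000826087, 1.74312, 0.475 ms; sum = 5.1025 ms.
Propagation delays (d/s per hop): 11.165, 0.0166667, 0.0001555, 120, 120 ms; sum = 251.182 ms.
Processing at 4 router(s): 4 × 1.8 ms = 7.2 ms.
End-to-end = 263 ms.

263 ms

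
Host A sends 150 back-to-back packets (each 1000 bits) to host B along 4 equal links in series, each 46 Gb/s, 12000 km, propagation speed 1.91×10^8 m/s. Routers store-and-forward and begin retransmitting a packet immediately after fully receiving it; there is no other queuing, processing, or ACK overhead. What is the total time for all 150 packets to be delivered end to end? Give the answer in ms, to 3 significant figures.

Per-hop transmission t_tx = L/R = 1000/46000000000 = 2.17391e-05 ms.
Per-hop propagation t_prop = 12000000/191000000 = 62.8272 ms.
Pipeline fill: first packet needs 4·t_tx to clear all hops; remaining 149 packets each add one t_tx.
Total = (4+150-1)·t_tx + 4·t_prop = 153·2.17391e-05 + 4·62.8272 = 251 ms.

251 ms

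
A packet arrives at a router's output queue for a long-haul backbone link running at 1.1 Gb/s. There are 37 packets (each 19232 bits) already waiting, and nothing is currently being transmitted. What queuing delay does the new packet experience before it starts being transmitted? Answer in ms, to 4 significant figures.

Each queued packet: L/R = 19232/1100000000 = 0.0174836 ms.
37 queued → 0.646895 ms.
Queuing delay = 0.6469 ms.

0.6469 ms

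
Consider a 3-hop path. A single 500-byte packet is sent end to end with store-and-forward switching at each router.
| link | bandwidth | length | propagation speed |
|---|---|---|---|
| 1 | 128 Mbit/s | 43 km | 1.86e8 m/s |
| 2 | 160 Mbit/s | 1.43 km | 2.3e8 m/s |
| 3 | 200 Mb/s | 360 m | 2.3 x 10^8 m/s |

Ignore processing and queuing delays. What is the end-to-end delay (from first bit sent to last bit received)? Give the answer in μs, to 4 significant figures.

L = 500 × 8 = 4000 bits.
Transmission delays (L/R per hop): 31.25, 25, 20 μs; sum = 76.25 μs.
Propagation delays (d/s per hop): 231.183, 6.21739, 1.56522 μs; sum = 238.965 μs.
End-to-end = 315.2 μs.

315.2 μs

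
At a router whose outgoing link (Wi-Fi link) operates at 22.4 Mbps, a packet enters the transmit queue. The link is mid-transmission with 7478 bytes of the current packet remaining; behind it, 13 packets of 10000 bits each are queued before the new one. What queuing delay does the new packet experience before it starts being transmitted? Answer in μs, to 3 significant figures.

8470 μs

Each queued packet: L/R = 10000/22400000 = 446.429 μs.
13 queued → 5803.57 μs.
Plus remaining 59824 bits of current packet: 2670.71 μs.
Queuing delay = 8470 μs.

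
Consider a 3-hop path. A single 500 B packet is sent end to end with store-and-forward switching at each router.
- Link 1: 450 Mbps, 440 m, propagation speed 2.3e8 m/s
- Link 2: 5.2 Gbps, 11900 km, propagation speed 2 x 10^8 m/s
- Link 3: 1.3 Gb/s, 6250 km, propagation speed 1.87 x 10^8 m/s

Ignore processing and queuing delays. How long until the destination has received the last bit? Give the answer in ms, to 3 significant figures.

92.9 ms

L = 500 × 8 = 4000 bits.
Transmission delays (L/R per hop): 0.00888889, 0.000769231, 0.00307692 ms; sum = 0.012735 ms.
Propagation delays (d/s per hop): 0.00191304, 59.5, 33.4225 ms; sum = 92.9244 ms.
End-to-end = 92.9 ms.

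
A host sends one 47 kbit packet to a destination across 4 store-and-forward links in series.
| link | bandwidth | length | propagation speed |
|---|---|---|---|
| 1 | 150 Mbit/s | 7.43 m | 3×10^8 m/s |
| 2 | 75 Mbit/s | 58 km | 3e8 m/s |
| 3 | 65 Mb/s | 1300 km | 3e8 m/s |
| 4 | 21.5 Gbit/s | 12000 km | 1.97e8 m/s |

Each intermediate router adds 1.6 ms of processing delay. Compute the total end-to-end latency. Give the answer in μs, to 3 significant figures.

L = 47000 bits.
Transmission delays (L/R per hop): 313.333, 626.667, 723.077, 2.18605 μs; sum = 1665.26 μs.
Propagation delays (d/s per hop): 0.0247667, 193.333, 4333.33, 60913.7 μs; sum = 65440.4 μs.
Processing at 3 router(s): 3 × 1.6 ms = 4800 μs.
End-to-end = 71900 μs.

71900 μs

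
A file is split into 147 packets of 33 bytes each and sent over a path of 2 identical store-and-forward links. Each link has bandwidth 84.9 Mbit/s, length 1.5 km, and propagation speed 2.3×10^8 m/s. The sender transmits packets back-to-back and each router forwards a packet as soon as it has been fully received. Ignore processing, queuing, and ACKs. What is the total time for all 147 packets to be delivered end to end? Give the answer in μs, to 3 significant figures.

473 μs

Per-hop transmission t_tx = L/R = 264/84900000 = 3.10954 μs.
Per-hop propagation t_prop = 1500/2.3e+08 = 6.52174 μs.
Pipeline fill: first packet needs 2·t_tx to clear all hops; remaining 146 packets each add one t_tx.
Total = (2+147-1)·t_tx + 2·t_prop = 148·3.10954 + 2·6.52174 = 473 μs.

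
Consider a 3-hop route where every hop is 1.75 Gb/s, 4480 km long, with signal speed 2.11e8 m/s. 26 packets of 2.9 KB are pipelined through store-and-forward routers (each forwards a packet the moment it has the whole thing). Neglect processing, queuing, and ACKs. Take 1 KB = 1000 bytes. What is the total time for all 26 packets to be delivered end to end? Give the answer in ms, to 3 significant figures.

64.1 ms

Per-hop transmission t_tx = L/R = 23200/1750000000 = 0.0132571 ms.
Per-hop propagation t_prop = 4480000/211000000 = 21.2322 ms.
Pipeline fill: first packet needs 3·t_tx to clear all hops; remaining 25 packets each add one t_tx.
Total = (3+26-1)·t_tx + 3·t_prop = 28·0.0132571 + 3·21.2322 = 64.1 ms.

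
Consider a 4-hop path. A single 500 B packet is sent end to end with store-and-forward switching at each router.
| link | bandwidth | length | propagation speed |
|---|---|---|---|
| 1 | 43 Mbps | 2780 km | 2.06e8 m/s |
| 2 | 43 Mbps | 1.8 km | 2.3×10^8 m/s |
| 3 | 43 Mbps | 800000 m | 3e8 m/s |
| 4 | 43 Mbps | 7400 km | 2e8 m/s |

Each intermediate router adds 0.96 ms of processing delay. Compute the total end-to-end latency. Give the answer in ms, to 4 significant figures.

L = 500 × 8 = 4000 bits.
Transmission delay per hop = L/R = 4000/43000000 = 0.0930233 ms; 4 hops → 0.372093 ms.
Propagation delays (d/s per hop): 13.4951, 0.00782609, 2.66667, 37 ms; sum = 53.1696 ms.
Processing at 3 router(s): 3 × 0.96 ms = 2.88 ms.
End-to-end = 56.42 ms.

56.42 ms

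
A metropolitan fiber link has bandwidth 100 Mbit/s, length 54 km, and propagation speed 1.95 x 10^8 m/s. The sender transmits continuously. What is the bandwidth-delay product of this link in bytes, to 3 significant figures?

Propagation delay = 54000 / 195000000 = 0.000276923 s.
BDP = R × t_prop = 100000000 × 0.000276923 = 27692.3 bits.
In bytes: 27692.3/8 = 3460 bytes.

3460 bytes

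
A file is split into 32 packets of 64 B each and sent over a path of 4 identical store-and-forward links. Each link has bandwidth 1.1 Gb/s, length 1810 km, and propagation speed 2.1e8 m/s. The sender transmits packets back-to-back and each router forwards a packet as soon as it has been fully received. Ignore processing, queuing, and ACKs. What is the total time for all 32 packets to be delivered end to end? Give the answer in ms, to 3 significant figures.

Per-hop transmission t_tx = L/R = 512/1100000000 = 0.000465455 ms.
Per-hop propagation t_prop = 1810000/210000000 = 8.61905 ms.
Pipeline fill: first packet needs 4·t_tx to clear all hops; remaining 31 packets each add one t_tx.
Total = (4+32-1)·t_tx + 4·t_prop = 35·0.000465455 + 4·8.61905 = 34.5 ms.

34.5 ms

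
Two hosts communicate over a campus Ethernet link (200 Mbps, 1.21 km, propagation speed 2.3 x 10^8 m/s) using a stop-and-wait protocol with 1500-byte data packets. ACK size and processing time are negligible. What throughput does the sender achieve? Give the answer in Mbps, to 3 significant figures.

t_tx = L/R = 12000/200000000 = 6e-05 s.
t_prop = 1210/2.3e+08 = 5.26087e-06 s; RTT = 1.05217e-05 s.
Cycle = t_tx + RTT = 7.05217e-05 s.
Throughput = L / cycle = 12000 / 7.05217e-05 = 170 Mbps.

170 Mbps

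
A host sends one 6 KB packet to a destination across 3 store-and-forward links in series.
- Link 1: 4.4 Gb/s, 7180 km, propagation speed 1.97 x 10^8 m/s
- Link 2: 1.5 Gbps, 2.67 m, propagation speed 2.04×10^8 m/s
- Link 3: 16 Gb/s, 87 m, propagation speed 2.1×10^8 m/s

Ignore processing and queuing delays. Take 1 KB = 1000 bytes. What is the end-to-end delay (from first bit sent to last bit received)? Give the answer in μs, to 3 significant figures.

36500 μs

L = 48000 bits.
Transmission delays (L/R per hop): 10.9091, 32, 3 μs; sum = 45.9091 μs.
Propagation delays (d/s per hop): 36446.7, 0.0130882, 0.414286 μs; sum = 36447.1 μs.
End-to-end = 36500 μs.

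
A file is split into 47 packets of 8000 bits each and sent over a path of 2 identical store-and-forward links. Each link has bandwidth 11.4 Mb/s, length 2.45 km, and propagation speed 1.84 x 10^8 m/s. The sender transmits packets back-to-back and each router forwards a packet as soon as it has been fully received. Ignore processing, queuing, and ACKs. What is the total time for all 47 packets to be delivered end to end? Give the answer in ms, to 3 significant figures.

Per-hop transmission t_tx = L/R = 8000/11400000 = 0.701754 ms.
Per-hop propagation t_prop = 2450/184000000 = 0.0133152 ms.
Pipeline fill: first packet needs 2·t_tx to clear all hops; remaining 46 packets each add one t_tx.
Total = (2+47-1)·t_tx + 2·t_prop = 48·0.701754 + 2·0.0133152 = 33.7 ms.

33.7 ms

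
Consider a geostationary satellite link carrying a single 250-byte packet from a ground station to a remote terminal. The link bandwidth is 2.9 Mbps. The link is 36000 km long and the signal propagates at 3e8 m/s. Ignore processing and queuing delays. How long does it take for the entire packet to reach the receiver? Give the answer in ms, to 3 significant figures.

121 ms

L = 250 × 8 = 2000 bits.
Transmission delay = L/R = 2000 / 2900000 = 0.689655 ms.
Propagation delay = d/s = 36000000 m / 300000000 m/s = 120 ms.
Total = 121 ms.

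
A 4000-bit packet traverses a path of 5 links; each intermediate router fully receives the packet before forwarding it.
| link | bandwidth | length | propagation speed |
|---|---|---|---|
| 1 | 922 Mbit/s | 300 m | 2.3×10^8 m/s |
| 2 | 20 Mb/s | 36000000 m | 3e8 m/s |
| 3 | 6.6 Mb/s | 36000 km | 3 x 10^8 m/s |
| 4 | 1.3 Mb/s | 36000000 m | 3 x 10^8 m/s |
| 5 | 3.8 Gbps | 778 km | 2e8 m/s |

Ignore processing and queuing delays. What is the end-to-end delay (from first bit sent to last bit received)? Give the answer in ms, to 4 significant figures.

367.8 ms

Transmission delays (L/R per hop): 0.00433839, 0.2, 0.606061, 3.07692, 0.00105263 ms; sum = 3.88837 ms.
Propagation delays (d/s per hop): 0.00130435, 120, 120, 120, 3.89 ms; sum = 363.891 ms.
End-to-end = 367.8 ms.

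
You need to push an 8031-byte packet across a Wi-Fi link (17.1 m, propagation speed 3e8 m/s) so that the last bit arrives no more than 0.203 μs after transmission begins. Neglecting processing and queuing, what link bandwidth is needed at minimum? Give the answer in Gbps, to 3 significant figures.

L = 64248 bits.
Propagation delay = 17.1 / 300000000 = 0.057 μs.
Transmission budget = 0.203 − 0.057 = 0.146 μs.
R ≥ L / t_tx = 64248 bits / 1.46e-07 s = 440 Gbps.

440 Gbps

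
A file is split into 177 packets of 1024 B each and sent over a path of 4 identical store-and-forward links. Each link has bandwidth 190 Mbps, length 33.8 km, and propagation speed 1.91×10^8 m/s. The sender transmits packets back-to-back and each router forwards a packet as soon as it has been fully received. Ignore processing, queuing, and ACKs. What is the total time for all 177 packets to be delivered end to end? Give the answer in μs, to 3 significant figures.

8470 μs

Per-hop transmission t_tx = L/R = 8192/190000000 = 43.1158 μs.
Per-hop propagation t_prop = 33800/191000000 = 176.963 μs.
Pipeline fill: first packet needs 4·t_tx to clear all hops; remaining 176 packets each add one t_tx.
Total = (4+177-1)·t_tx + 4·t_prop = 180·43.1158 + 4·176.963 = 8470 μs.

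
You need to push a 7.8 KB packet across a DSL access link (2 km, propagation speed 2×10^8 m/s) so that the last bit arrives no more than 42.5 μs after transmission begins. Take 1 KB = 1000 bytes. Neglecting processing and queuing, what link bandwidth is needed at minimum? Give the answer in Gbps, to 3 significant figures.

1.92 Gbps

L = 62400 bits.
Propagation delay = 2000 / 200000000 = 10 μs.
Transmission budget = 42.5 − 10 = 32.5 μs.
R ≥ L / t_tx = 62400 bits / 3.25e-05 s = 1.92 Gbps.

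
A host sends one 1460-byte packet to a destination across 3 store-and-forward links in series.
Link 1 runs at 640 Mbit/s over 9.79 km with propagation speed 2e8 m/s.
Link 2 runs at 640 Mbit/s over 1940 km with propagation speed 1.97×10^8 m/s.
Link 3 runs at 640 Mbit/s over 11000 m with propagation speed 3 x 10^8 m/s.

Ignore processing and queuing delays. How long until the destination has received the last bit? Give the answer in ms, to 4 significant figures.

L = 1460 × 8 = 11680 bits.
Transmission delay per hop = L/R = 11680/640000000 = 0.01825 ms; 3 hops → 0.05475 ms.
Propagation delays (d/s per hop): 0.04895, 9.84772, 0.0366667 ms; sum = 9.93333 ms.
End-to-end = 9.988 ms.

9.988 ms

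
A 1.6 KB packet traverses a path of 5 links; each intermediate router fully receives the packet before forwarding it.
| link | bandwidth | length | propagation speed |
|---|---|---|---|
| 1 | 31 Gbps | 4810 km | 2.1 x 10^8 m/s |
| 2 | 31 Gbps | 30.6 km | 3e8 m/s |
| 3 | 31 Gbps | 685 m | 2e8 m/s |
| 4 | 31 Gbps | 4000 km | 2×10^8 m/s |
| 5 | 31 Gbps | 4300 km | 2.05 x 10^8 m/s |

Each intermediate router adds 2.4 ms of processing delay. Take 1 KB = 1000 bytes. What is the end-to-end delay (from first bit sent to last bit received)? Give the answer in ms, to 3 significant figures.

73.6 ms

L = 12800 bits.
Transmission delay per hop = L/R = 12800/31000000000 = 0.000412903 ms; 5 hops → 0.00206452 ms.
Propagation delays (d/s per hop): 22.9048, 0.102, 0.003425, 20, 20.9756 ms; sum = 63.9858 ms.
Processing at 4 router(s): 4 × 2.4 ms = 9.6 ms.
End-to-end = 73.6 ms.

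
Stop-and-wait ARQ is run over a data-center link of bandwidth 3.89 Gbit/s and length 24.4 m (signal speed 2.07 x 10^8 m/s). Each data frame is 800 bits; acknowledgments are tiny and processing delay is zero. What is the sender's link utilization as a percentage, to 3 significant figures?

t_tx = L/R = 800/3890000000 = 2.05656e-07 s.
t_prop = 24.4/2.07e+08 = 1.17874e-07 s; RTT = 2.35749e-07 s.
Cycle = t_tx + RTT = 4.41404e-07 s.
Utilization = t_tx / cycle = 2.05656e-07/4.41404e-07 = 46.6 %.

46.6 %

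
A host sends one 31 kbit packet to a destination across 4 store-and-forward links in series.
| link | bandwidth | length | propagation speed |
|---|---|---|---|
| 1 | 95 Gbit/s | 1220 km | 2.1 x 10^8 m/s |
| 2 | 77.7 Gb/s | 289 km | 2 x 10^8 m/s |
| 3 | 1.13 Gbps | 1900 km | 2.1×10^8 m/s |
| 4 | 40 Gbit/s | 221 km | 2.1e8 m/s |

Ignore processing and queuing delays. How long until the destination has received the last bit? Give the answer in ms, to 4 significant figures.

L = 31000 bits.
Transmission delays (L/R per hop): 0.000326316, 0.00039897, 0.0274336, 0.000775 ms; sum = 0.0289339 ms.
Propagation delays (d/s per hop): 5.80952, 1.445, 9.04762, 1.05238 ms; sum = 17.3545 ms.
End-to-end = 17.38 ms.

17.38 ms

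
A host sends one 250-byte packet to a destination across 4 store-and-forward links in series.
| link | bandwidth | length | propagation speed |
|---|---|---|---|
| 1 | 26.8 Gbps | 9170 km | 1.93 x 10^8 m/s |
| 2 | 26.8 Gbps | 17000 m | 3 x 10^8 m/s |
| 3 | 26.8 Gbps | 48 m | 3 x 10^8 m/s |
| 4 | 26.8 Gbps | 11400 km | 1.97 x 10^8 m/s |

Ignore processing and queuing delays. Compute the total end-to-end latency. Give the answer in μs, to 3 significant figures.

L = 250 × 8 = 2000 bits.
Transmission delay per hop = L/R = 2000/26800000000 = 0.0746269 μs; 4 hops → 0.298507 μs.
Propagation delays (d/s per hop): 47513, 56.6667, 0.16, 57868 μs; sum = 105438 μs.
End-to-end = 105000 μs.

105000 μs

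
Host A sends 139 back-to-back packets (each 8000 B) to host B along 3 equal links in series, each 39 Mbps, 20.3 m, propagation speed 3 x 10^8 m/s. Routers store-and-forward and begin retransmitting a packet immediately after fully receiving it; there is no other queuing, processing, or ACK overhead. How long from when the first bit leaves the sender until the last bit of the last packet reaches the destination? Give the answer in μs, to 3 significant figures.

Per-hop transmission t_tx = L/R = 64000/39000000 = 1641.03 μs.
Per-hop propagation t_prop = 20.3/300000000 = 0.0676667 μs.
Pipeline fill: first packet needs 3·t_tx to clear all hops; remaining 138 packets each add one t_tx.
Total = (3+139-1)·t_tx + 3·t_prop = 141·1641.03 + 3·0.0676667 = 231000 μs.

231000 μs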